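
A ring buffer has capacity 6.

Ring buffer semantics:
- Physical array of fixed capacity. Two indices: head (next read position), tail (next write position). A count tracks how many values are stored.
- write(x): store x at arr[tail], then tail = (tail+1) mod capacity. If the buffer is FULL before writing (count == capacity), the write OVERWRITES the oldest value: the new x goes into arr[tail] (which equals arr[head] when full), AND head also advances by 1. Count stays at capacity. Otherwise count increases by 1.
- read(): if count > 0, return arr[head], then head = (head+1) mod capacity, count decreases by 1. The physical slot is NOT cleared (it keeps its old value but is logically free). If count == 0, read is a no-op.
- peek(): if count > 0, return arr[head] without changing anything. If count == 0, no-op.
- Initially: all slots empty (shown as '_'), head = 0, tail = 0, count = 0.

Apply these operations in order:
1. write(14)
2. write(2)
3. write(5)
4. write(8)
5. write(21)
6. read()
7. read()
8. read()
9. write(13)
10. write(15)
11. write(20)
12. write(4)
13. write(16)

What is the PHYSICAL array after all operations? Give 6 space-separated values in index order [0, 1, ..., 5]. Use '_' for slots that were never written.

Answer: 15 20 4 16 21 13

Derivation:
After op 1 (write(14)): arr=[14 _ _ _ _ _] head=0 tail=1 count=1
After op 2 (write(2)): arr=[14 2 _ _ _ _] head=0 tail=2 count=2
After op 3 (write(5)): arr=[14 2 5 _ _ _] head=0 tail=3 count=3
After op 4 (write(8)): arr=[14 2 5 8 _ _] head=0 tail=4 count=4
After op 5 (write(21)): arr=[14 2 5 8 21 _] head=0 tail=5 count=5
After op 6 (read()): arr=[14 2 5 8 21 _] head=1 tail=5 count=4
After op 7 (read()): arr=[14 2 5 8 21 _] head=2 tail=5 count=3
After op 8 (read()): arr=[14 2 5 8 21 _] head=3 tail=5 count=2
After op 9 (write(13)): arr=[14 2 5 8 21 13] head=3 tail=0 count=3
After op 10 (write(15)): arr=[15 2 5 8 21 13] head=3 tail=1 count=4
After op 11 (write(20)): arr=[15 20 5 8 21 13] head=3 tail=2 count=5
After op 12 (write(4)): arr=[15 20 4 8 21 13] head=3 tail=3 count=6
After op 13 (write(16)): arr=[15 20 4 16 21 13] head=4 tail=4 count=6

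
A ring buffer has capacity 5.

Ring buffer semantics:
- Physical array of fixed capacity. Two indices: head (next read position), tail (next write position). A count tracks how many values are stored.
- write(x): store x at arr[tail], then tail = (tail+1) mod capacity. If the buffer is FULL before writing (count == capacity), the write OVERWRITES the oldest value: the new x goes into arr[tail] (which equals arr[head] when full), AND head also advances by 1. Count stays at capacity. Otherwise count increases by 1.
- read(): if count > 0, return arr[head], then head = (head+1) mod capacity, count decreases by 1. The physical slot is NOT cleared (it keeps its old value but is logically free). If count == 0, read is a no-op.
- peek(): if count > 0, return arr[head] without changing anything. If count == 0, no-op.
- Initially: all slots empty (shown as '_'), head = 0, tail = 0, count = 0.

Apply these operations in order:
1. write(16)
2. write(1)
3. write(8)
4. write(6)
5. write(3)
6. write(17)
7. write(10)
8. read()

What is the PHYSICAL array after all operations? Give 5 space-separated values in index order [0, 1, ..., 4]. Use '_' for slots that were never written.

Answer: 17 10 8 6 3

Derivation:
After op 1 (write(16)): arr=[16 _ _ _ _] head=0 tail=1 count=1
After op 2 (write(1)): arr=[16 1 _ _ _] head=0 tail=2 count=2
After op 3 (write(8)): arr=[16 1 8 _ _] head=0 tail=3 count=3
After op 4 (write(6)): arr=[16 1 8 6 _] head=0 tail=4 count=4
After op 5 (write(3)): arr=[16 1 8 6 3] head=0 tail=0 count=5
After op 6 (write(17)): arr=[17 1 8 6 3] head=1 tail=1 count=5
After op 7 (write(10)): arr=[17 10 8 6 3] head=2 tail=2 count=5
After op 8 (read()): arr=[17 10 8 6 3] head=3 tail=2 count=4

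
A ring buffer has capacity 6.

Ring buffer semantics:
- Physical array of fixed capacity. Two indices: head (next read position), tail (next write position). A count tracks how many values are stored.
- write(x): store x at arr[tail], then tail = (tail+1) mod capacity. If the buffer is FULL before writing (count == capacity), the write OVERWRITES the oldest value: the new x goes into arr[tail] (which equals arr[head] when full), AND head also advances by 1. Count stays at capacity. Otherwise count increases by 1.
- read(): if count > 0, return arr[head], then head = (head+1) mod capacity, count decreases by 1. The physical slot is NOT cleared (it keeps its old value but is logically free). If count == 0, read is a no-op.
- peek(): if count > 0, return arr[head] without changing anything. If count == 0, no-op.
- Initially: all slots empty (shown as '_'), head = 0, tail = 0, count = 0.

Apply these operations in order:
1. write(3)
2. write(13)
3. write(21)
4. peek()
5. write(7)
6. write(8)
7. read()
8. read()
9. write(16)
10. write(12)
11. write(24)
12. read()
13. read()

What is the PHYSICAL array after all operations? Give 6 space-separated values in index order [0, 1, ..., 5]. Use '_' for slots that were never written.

Answer: 12 24 21 7 8 16

Derivation:
After op 1 (write(3)): arr=[3 _ _ _ _ _] head=0 tail=1 count=1
After op 2 (write(13)): arr=[3 13 _ _ _ _] head=0 tail=2 count=2
After op 3 (write(21)): arr=[3 13 21 _ _ _] head=0 tail=3 count=3
After op 4 (peek()): arr=[3 13 21 _ _ _] head=0 tail=3 count=3
After op 5 (write(7)): arr=[3 13 21 7 _ _] head=0 tail=4 count=4
After op 6 (write(8)): arr=[3 13 21 7 8 _] head=0 tail=5 count=5
After op 7 (read()): arr=[3 13 21 7 8 _] head=1 tail=5 count=4
After op 8 (read()): arr=[3 13 21 7 8 _] head=2 tail=5 count=3
After op 9 (write(16)): arr=[3 13 21 7 8 16] head=2 tail=0 count=4
After op 10 (write(12)): arr=[12 13 21 7 8 16] head=2 tail=1 count=5
After op 11 (write(24)): arr=[12 24 21 7 8 16] head=2 tail=2 count=6
After op 12 (read()): arr=[12 24 21 7 8 16] head=3 tail=2 count=5
After op 13 (read()): arr=[12 24 21 7 8 16] head=4 tail=2 count=4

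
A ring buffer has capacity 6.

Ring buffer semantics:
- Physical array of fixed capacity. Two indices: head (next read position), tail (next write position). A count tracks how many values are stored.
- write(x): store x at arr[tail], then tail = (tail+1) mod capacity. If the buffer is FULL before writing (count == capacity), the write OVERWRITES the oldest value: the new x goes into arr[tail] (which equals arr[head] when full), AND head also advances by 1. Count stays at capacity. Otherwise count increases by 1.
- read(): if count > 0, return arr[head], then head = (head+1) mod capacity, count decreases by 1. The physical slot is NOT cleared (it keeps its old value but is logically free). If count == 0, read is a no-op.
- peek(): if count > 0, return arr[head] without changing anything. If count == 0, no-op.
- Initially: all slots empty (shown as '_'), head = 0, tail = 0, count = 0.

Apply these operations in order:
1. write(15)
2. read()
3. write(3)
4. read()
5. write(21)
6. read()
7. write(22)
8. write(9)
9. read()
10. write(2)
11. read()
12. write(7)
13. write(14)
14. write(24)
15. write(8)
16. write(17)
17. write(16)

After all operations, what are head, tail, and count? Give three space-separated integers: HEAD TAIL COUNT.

After op 1 (write(15)): arr=[15 _ _ _ _ _] head=0 tail=1 count=1
After op 2 (read()): arr=[15 _ _ _ _ _] head=1 tail=1 count=0
After op 3 (write(3)): arr=[15 3 _ _ _ _] head=1 tail=2 count=1
After op 4 (read()): arr=[15 3 _ _ _ _] head=2 tail=2 count=0
After op 5 (write(21)): arr=[15 3 21 _ _ _] head=2 tail=3 count=1
After op 6 (read()): arr=[15 3 21 _ _ _] head=3 tail=3 count=0
After op 7 (write(22)): arr=[15 3 21 22 _ _] head=3 tail=4 count=1
After op 8 (write(9)): arr=[15 3 21 22 9 _] head=3 tail=5 count=2
After op 9 (read()): arr=[15 3 21 22 9 _] head=4 tail=5 count=1
After op 10 (write(2)): arr=[15 3 21 22 9 2] head=4 tail=0 count=2
After op 11 (read()): arr=[15 3 21 22 9 2] head=5 tail=0 count=1
After op 12 (write(7)): arr=[7 3 21 22 9 2] head=5 tail=1 count=2
After op 13 (write(14)): arr=[7 14 21 22 9 2] head=5 tail=2 count=3
After op 14 (write(24)): arr=[7 14 24 22 9 2] head=5 tail=3 count=4
After op 15 (write(8)): arr=[7 14 24 8 9 2] head=5 tail=4 count=5
After op 16 (write(17)): arr=[7 14 24 8 17 2] head=5 tail=5 count=6
After op 17 (write(16)): arr=[7 14 24 8 17 16] head=0 tail=0 count=6

Answer: 0 0 6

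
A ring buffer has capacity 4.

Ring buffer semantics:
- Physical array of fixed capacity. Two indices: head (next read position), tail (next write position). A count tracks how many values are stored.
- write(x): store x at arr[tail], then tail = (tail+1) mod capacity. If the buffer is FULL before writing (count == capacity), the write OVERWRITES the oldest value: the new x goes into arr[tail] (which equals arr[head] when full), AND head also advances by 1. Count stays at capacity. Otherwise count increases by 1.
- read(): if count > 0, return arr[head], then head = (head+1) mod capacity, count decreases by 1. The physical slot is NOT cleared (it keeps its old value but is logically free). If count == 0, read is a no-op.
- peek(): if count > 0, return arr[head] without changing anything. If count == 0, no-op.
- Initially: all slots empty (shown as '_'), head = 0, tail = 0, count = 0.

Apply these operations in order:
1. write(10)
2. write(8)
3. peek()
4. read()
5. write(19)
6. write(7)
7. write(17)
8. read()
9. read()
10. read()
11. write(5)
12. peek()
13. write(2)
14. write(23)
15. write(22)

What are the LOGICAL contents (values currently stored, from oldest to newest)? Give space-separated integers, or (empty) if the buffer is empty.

Answer: 5 2 23 22

Derivation:
After op 1 (write(10)): arr=[10 _ _ _] head=0 tail=1 count=1
After op 2 (write(8)): arr=[10 8 _ _] head=0 tail=2 count=2
After op 3 (peek()): arr=[10 8 _ _] head=0 tail=2 count=2
After op 4 (read()): arr=[10 8 _ _] head=1 tail=2 count=1
After op 5 (write(19)): arr=[10 8 19 _] head=1 tail=3 count=2
After op 6 (write(7)): arr=[10 8 19 7] head=1 tail=0 count=3
After op 7 (write(17)): arr=[17 8 19 7] head=1 tail=1 count=4
After op 8 (read()): arr=[17 8 19 7] head=2 tail=1 count=3
After op 9 (read()): arr=[17 8 19 7] head=3 tail=1 count=2
After op 10 (read()): arr=[17 8 19 7] head=0 tail=1 count=1
After op 11 (write(5)): arr=[17 5 19 7] head=0 tail=2 count=2
After op 12 (peek()): arr=[17 5 19 7] head=0 tail=2 count=2
After op 13 (write(2)): arr=[17 5 2 7] head=0 tail=3 count=3
After op 14 (write(23)): arr=[17 5 2 23] head=0 tail=0 count=4
After op 15 (write(22)): arr=[22 5 2 23] head=1 tail=1 count=4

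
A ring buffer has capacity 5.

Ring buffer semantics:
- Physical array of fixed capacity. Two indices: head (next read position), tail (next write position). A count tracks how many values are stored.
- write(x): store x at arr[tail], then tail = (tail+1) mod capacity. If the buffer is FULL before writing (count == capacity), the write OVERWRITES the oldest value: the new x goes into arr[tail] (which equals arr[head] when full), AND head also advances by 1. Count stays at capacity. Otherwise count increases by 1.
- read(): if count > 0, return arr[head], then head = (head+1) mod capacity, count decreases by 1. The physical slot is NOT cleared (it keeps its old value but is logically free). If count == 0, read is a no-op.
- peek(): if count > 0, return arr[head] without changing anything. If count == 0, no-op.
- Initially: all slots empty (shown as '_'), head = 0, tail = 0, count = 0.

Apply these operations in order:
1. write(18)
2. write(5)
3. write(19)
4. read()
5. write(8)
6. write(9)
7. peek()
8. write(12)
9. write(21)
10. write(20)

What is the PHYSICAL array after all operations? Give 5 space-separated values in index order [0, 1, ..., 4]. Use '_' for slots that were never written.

Answer: 12 21 20 8 9

Derivation:
After op 1 (write(18)): arr=[18 _ _ _ _] head=0 tail=1 count=1
After op 2 (write(5)): arr=[18 5 _ _ _] head=0 tail=2 count=2
After op 3 (write(19)): arr=[18 5 19 _ _] head=0 tail=3 count=3
After op 4 (read()): arr=[18 5 19 _ _] head=1 tail=3 count=2
After op 5 (write(8)): arr=[18 5 19 8 _] head=1 tail=4 count=3
After op 6 (write(9)): arr=[18 5 19 8 9] head=1 tail=0 count=4
After op 7 (peek()): arr=[18 5 19 8 9] head=1 tail=0 count=4
After op 8 (write(12)): arr=[12 5 19 8 9] head=1 tail=1 count=5
After op 9 (write(21)): arr=[12 21 19 8 9] head=2 tail=2 count=5
After op 10 (write(20)): arr=[12 21 20 8 9] head=3 tail=3 count=5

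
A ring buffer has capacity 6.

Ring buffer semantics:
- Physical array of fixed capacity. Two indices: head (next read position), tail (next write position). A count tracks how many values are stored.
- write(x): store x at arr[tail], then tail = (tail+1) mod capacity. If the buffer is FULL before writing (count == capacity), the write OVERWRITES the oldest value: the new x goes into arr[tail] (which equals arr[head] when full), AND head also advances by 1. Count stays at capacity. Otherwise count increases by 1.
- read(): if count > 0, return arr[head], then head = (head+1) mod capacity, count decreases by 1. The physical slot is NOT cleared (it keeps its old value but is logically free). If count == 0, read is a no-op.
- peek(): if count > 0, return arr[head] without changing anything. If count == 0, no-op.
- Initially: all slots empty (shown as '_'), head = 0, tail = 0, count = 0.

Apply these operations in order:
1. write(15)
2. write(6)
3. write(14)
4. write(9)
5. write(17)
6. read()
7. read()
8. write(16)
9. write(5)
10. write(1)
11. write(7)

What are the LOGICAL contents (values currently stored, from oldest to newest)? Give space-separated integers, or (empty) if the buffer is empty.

Answer: 9 17 16 5 1 7

Derivation:
After op 1 (write(15)): arr=[15 _ _ _ _ _] head=0 tail=1 count=1
After op 2 (write(6)): arr=[15 6 _ _ _ _] head=0 tail=2 count=2
After op 3 (write(14)): arr=[15 6 14 _ _ _] head=0 tail=3 count=3
After op 4 (write(9)): arr=[15 6 14 9 _ _] head=0 tail=4 count=4
After op 5 (write(17)): arr=[15 6 14 9 17 _] head=0 tail=5 count=5
After op 6 (read()): arr=[15 6 14 9 17 _] head=1 tail=5 count=4
After op 7 (read()): arr=[15 6 14 9 17 _] head=2 tail=5 count=3
After op 8 (write(16)): arr=[15 6 14 9 17 16] head=2 tail=0 count=4
After op 9 (write(5)): arr=[5 6 14 9 17 16] head=2 tail=1 count=5
After op 10 (write(1)): arr=[5 1 14 9 17 16] head=2 tail=2 count=6
After op 11 (write(7)): arr=[5 1 7 9 17 16] head=3 tail=3 count=6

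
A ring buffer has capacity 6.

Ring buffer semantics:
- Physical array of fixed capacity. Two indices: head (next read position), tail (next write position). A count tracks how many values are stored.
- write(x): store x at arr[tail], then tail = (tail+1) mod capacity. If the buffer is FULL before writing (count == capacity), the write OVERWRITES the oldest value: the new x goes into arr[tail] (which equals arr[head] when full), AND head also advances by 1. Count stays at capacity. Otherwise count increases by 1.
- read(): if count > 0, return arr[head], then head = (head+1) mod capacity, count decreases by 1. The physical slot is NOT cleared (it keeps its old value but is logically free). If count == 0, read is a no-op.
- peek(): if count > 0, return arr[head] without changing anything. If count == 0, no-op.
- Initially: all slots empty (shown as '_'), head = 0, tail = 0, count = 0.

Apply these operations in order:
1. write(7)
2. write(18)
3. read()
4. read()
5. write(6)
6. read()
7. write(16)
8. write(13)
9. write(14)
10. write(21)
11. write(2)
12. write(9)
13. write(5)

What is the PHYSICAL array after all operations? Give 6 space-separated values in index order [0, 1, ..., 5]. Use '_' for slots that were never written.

After op 1 (write(7)): arr=[7 _ _ _ _ _] head=0 tail=1 count=1
After op 2 (write(18)): arr=[7 18 _ _ _ _] head=0 tail=2 count=2
After op 3 (read()): arr=[7 18 _ _ _ _] head=1 tail=2 count=1
After op 4 (read()): arr=[7 18 _ _ _ _] head=2 tail=2 count=0
After op 5 (write(6)): arr=[7 18 6 _ _ _] head=2 tail=3 count=1
After op 6 (read()): arr=[7 18 6 _ _ _] head=3 tail=3 count=0
After op 7 (write(16)): arr=[7 18 6 16 _ _] head=3 tail=4 count=1
After op 8 (write(13)): arr=[7 18 6 16 13 _] head=3 tail=5 count=2
After op 9 (write(14)): arr=[7 18 6 16 13 14] head=3 tail=0 count=3
After op 10 (write(21)): arr=[21 18 6 16 13 14] head=3 tail=1 count=4
After op 11 (write(2)): arr=[21 2 6 16 13 14] head=3 tail=2 count=5
After op 12 (write(9)): arr=[21 2 9 16 13 14] head=3 tail=3 count=6
After op 13 (write(5)): arr=[21 2 9 5 13 14] head=4 tail=4 count=6

Answer: 21 2 9 5 13 14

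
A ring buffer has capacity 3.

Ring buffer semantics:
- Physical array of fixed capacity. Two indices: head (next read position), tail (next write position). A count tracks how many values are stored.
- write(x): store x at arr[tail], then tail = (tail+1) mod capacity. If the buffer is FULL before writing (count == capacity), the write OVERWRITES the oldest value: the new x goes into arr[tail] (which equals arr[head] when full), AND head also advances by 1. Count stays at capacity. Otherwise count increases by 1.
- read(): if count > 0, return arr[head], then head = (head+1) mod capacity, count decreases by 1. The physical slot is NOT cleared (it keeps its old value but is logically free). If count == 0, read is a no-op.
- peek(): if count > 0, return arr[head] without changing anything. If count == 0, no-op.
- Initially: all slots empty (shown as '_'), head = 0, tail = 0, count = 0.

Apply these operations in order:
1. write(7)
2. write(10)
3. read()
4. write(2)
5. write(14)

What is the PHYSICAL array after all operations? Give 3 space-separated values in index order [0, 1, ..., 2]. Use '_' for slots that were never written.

After op 1 (write(7)): arr=[7 _ _] head=0 tail=1 count=1
After op 2 (write(10)): arr=[7 10 _] head=0 tail=2 count=2
After op 3 (read()): arr=[7 10 _] head=1 tail=2 count=1
After op 4 (write(2)): arr=[7 10 2] head=1 tail=0 count=2
After op 5 (write(14)): arr=[14 10 2] head=1 tail=1 count=3

Answer: 14 10 2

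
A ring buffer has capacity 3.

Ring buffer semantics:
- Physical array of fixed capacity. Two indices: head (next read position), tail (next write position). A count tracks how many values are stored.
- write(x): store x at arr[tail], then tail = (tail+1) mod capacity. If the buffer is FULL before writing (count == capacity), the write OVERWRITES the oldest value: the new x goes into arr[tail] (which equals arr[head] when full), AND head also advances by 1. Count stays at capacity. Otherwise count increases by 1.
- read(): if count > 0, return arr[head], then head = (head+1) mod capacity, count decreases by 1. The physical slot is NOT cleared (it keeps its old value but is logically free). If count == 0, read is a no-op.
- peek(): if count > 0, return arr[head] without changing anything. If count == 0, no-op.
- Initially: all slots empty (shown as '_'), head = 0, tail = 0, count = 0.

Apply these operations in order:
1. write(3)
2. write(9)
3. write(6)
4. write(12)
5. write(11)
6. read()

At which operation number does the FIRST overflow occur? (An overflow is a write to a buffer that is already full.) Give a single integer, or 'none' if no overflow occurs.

Answer: 4

Derivation:
After op 1 (write(3)): arr=[3 _ _] head=0 tail=1 count=1
After op 2 (write(9)): arr=[3 9 _] head=0 tail=2 count=2
After op 3 (write(6)): arr=[3 9 6] head=0 tail=0 count=3
After op 4 (write(12)): arr=[12 9 6] head=1 tail=1 count=3
After op 5 (write(11)): arr=[12 11 6] head=2 tail=2 count=3
After op 6 (read()): arr=[12 11 6] head=0 tail=2 count=2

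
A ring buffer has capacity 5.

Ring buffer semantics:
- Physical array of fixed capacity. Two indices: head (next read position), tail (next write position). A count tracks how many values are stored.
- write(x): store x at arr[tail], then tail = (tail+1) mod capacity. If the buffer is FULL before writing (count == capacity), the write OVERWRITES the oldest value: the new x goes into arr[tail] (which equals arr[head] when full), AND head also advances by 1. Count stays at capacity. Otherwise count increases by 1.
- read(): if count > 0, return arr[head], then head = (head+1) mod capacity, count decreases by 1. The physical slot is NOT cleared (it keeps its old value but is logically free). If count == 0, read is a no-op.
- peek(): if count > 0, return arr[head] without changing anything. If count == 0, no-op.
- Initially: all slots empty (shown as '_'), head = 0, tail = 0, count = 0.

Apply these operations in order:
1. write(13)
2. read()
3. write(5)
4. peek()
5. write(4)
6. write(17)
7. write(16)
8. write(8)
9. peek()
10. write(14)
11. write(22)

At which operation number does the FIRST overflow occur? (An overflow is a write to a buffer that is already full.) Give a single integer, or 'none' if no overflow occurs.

Answer: 10

Derivation:
After op 1 (write(13)): arr=[13 _ _ _ _] head=0 tail=1 count=1
After op 2 (read()): arr=[13 _ _ _ _] head=1 tail=1 count=0
After op 3 (write(5)): arr=[13 5 _ _ _] head=1 tail=2 count=1
After op 4 (peek()): arr=[13 5 _ _ _] head=1 tail=2 count=1
After op 5 (write(4)): arr=[13 5 4 _ _] head=1 tail=3 count=2
After op 6 (write(17)): arr=[13 5 4 17 _] head=1 tail=4 count=3
After op 7 (write(16)): arr=[13 5 4 17 16] head=1 tail=0 count=4
After op 8 (write(8)): arr=[8 5 4 17 16] head=1 tail=1 count=5
After op 9 (peek()): arr=[8 5 4 17 16] head=1 tail=1 count=5
After op 10 (write(14)): arr=[8 14 4 17 16] head=2 tail=2 count=5
After op 11 (write(22)): arr=[8 14 22 17 16] head=3 tail=3 count=5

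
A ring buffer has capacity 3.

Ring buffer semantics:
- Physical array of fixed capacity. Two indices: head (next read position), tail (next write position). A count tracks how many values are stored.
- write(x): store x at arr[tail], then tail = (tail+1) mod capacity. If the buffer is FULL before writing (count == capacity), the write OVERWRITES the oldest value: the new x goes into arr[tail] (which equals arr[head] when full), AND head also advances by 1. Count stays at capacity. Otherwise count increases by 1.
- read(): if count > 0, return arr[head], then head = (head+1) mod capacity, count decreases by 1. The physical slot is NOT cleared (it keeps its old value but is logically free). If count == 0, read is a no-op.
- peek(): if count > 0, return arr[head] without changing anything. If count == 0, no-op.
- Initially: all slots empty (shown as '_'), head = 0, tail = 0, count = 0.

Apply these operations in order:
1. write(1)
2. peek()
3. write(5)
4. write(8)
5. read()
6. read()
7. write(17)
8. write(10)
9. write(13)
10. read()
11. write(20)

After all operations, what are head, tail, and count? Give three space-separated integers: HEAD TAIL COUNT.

After op 1 (write(1)): arr=[1 _ _] head=0 tail=1 count=1
After op 2 (peek()): arr=[1 _ _] head=0 tail=1 count=1
After op 3 (write(5)): arr=[1 5 _] head=0 tail=2 count=2
After op 4 (write(8)): arr=[1 5 8] head=0 tail=0 count=3
After op 5 (read()): arr=[1 5 8] head=1 tail=0 count=2
After op 6 (read()): arr=[1 5 8] head=2 tail=0 count=1
After op 7 (write(17)): arr=[17 5 8] head=2 tail=1 count=2
After op 8 (write(10)): arr=[17 10 8] head=2 tail=2 count=3
After op 9 (write(13)): arr=[17 10 13] head=0 tail=0 count=3
After op 10 (read()): arr=[17 10 13] head=1 tail=0 count=2
After op 11 (write(20)): arr=[20 10 13] head=1 tail=1 count=3

Answer: 1 1 3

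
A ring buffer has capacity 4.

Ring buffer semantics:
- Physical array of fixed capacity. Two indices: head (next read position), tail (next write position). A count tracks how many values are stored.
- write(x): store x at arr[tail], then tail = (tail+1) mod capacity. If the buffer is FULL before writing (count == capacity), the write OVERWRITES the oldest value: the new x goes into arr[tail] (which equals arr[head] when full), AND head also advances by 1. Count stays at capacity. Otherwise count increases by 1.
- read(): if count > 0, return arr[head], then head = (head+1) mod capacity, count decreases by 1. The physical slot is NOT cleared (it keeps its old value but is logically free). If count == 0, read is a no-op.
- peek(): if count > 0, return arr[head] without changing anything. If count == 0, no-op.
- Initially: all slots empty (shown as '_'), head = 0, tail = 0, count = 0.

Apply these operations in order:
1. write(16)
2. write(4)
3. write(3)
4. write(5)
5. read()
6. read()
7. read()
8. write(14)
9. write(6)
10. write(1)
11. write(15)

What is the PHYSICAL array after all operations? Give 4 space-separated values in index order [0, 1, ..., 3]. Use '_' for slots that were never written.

Answer: 14 6 1 15

Derivation:
After op 1 (write(16)): arr=[16 _ _ _] head=0 tail=1 count=1
After op 2 (write(4)): arr=[16 4 _ _] head=0 tail=2 count=2
After op 3 (write(3)): arr=[16 4 3 _] head=0 tail=3 count=3
After op 4 (write(5)): arr=[16 4 3 5] head=0 tail=0 count=4
After op 5 (read()): arr=[16 4 3 5] head=1 tail=0 count=3
After op 6 (read()): arr=[16 4 3 5] head=2 tail=0 count=2
After op 7 (read()): arr=[16 4 3 5] head=3 tail=0 count=1
After op 8 (write(14)): arr=[14 4 3 5] head=3 tail=1 count=2
After op 9 (write(6)): arr=[14 6 3 5] head=3 tail=2 count=3
After op 10 (write(1)): arr=[14 6 1 5] head=3 tail=3 count=4
After op 11 (write(15)): arr=[14 6 1 15] head=0 tail=0 count=4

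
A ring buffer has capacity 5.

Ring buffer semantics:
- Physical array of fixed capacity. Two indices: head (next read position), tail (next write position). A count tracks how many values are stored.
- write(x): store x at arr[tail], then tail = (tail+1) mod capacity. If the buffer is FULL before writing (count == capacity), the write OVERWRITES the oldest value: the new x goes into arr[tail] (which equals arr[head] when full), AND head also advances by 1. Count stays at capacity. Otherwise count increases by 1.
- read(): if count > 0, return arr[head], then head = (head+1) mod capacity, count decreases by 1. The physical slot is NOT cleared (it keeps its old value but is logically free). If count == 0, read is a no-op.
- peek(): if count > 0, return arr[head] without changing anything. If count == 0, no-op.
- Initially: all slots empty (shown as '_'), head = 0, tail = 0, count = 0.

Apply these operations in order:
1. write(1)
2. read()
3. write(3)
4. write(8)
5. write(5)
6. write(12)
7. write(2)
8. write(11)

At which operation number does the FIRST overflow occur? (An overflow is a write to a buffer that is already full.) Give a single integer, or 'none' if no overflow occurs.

After op 1 (write(1)): arr=[1 _ _ _ _] head=0 tail=1 count=1
After op 2 (read()): arr=[1 _ _ _ _] head=1 tail=1 count=0
After op 3 (write(3)): arr=[1 3 _ _ _] head=1 tail=2 count=1
After op 4 (write(8)): arr=[1 3 8 _ _] head=1 tail=3 count=2
After op 5 (write(5)): arr=[1 3 8 5 _] head=1 tail=4 count=3
After op 6 (write(12)): arr=[1 3 8 5 12] head=1 tail=0 count=4
After op 7 (write(2)): arr=[2 3 8 5 12] head=1 tail=1 count=5
After op 8 (write(11)): arr=[2 11 8 5 12] head=2 tail=2 count=5

Answer: 8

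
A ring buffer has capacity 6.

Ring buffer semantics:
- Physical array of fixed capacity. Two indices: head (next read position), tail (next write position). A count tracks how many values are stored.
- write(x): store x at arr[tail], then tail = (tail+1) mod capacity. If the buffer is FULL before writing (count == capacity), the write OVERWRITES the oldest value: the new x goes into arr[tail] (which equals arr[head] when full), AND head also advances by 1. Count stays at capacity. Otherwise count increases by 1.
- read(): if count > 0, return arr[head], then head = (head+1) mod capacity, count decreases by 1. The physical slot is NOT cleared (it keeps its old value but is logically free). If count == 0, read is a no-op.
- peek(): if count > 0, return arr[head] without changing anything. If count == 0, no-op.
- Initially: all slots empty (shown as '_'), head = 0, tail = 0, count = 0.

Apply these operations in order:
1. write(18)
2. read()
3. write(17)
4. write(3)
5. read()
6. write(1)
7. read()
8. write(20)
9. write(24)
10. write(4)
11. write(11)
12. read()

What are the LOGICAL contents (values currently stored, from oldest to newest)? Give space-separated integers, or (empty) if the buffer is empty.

Answer: 20 24 4 11

Derivation:
After op 1 (write(18)): arr=[18 _ _ _ _ _] head=0 tail=1 count=1
After op 2 (read()): arr=[18 _ _ _ _ _] head=1 tail=1 count=0
After op 3 (write(17)): arr=[18 17 _ _ _ _] head=1 tail=2 count=1
After op 4 (write(3)): arr=[18 17 3 _ _ _] head=1 tail=3 count=2
After op 5 (read()): arr=[18 17 3 _ _ _] head=2 tail=3 count=1
After op 6 (write(1)): arr=[18 17 3 1 _ _] head=2 tail=4 count=2
After op 7 (read()): arr=[18 17 3 1 _ _] head=3 tail=4 count=1
After op 8 (write(20)): arr=[18 17 3 1 20 _] head=3 tail=5 count=2
After op 9 (write(24)): arr=[18 17 3 1 20 24] head=3 tail=0 count=3
After op 10 (write(4)): arr=[4 17 3 1 20 24] head=3 tail=1 count=4
After op 11 (write(11)): arr=[4 11 3 1 20 24] head=3 tail=2 count=5
After op 12 (read()): arr=[4 11 3 1 20 24] head=4 tail=2 count=4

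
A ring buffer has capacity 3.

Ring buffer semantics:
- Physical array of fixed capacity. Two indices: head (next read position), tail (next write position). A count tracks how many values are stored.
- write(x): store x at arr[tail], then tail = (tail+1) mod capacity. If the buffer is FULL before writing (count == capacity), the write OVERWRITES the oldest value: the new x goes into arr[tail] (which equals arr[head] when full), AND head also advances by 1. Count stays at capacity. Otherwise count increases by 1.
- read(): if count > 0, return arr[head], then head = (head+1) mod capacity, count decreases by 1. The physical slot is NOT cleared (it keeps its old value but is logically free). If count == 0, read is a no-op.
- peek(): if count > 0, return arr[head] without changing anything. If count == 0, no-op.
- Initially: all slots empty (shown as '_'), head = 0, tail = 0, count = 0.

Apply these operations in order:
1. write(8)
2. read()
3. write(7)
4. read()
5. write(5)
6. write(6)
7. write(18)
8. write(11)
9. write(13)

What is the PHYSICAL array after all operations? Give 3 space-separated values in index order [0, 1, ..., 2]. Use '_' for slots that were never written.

Answer: 13 18 11

Derivation:
After op 1 (write(8)): arr=[8 _ _] head=0 tail=1 count=1
After op 2 (read()): arr=[8 _ _] head=1 tail=1 count=0
After op 3 (write(7)): arr=[8 7 _] head=1 tail=2 count=1
After op 4 (read()): arr=[8 7 _] head=2 tail=2 count=0
After op 5 (write(5)): arr=[8 7 5] head=2 tail=0 count=1
After op 6 (write(6)): arr=[6 7 5] head=2 tail=1 count=2
After op 7 (write(18)): arr=[6 18 5] head=2 tail=2 count=3
After op 8 (write(11)): arr=[6 18 11] head=0 tail=0 count=3
After op 9 (write(13)): arr=[13 18 11] head=1 tail=1 count=3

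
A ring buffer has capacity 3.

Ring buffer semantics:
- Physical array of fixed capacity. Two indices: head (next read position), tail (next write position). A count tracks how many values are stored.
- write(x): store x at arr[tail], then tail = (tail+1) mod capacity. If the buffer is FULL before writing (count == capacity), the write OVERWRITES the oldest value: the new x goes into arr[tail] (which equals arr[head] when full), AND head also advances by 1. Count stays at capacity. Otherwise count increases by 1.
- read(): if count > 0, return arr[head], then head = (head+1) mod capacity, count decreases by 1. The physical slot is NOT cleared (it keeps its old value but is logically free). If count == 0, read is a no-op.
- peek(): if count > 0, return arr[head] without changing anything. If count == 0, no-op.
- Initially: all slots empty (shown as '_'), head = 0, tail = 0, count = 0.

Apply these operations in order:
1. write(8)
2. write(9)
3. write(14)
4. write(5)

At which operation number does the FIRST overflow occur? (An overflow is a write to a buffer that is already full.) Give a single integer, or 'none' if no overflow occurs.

After op 1 (write(8)): arr=[8 _ _] head=0 tail=1 count=1
After op 2 (write(9)): arr=[8 9 _] head=0 tail=2 count=2
After op 3 (write(14)): arr=[8 9 14] head=0 tail=0 count=3
After op 4 (write(5)): arr=[5 9 14] head=1 tail=1 count=3

Answer: 4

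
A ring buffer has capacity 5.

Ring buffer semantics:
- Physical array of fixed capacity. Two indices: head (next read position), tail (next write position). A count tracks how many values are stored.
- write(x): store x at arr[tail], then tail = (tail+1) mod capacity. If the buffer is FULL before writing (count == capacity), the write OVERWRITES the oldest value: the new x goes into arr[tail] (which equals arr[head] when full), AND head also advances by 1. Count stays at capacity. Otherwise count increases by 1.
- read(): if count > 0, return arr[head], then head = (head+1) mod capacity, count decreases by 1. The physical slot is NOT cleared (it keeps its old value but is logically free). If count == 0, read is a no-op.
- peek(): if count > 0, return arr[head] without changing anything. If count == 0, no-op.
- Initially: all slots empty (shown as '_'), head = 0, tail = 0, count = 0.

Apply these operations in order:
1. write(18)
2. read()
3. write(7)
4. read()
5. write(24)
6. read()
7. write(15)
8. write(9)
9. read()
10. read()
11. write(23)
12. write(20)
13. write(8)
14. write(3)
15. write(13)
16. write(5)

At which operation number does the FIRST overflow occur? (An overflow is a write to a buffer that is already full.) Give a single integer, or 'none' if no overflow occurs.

Answer: 16

Derivation:
After op 1 (write(18)): arr=[18 _ _ _ _] head=0 tail=1 count=1
After op 2 (read()): arr=[18 _ _ _ _] head=1 tail=1 count=0
After op 3 (write(7)): arr=[18 7 _ _ _] head=1 tail=2 count=1
After op 4 (read()): arr=[18 7 _ _ _] head=2 tail=2 count=0
After op 5 (write(24)): arr=[18 7 24 _ _] head=2 tail=3 count=1
After op 6 (read()): arr=[18 7 24 _ _] head=3 tail=3 count=0
After op 7 (write(15)): arr=[18 7 24 15 _] head=3 tail=4 count=1
After op 8 (write(9)): arr=[18 7 24 15 9] head=3 tail=0 count=2
After op 9 (read()): arr=[18 7 24 15 9] head=4 tail=0 count=1
After op 10 (read()): arr=[18 7 24 15 9] head=0 tail=0 count=0
After op 11 (write(23)): arr=[23 7 24 15 9] head=0 tail=1 count=1
After op 12 (write(20)): arr=[23 20 24 15 9] head=0 tail=2 count=2
After op 13 (write(8)): arr=[23 20 8 15 9] head=0 tail=3 count=3
After op 14 (write(3)): arr=[23 20 8 3 9] head=0 tail=4 count=4
After op 15 (write(13)): arr=[23 20 8 3 13] head=0 tail=0 count=5
After op 16 (write(5)): arr=[5 20 8 3 13] head=1 tail=1 count=5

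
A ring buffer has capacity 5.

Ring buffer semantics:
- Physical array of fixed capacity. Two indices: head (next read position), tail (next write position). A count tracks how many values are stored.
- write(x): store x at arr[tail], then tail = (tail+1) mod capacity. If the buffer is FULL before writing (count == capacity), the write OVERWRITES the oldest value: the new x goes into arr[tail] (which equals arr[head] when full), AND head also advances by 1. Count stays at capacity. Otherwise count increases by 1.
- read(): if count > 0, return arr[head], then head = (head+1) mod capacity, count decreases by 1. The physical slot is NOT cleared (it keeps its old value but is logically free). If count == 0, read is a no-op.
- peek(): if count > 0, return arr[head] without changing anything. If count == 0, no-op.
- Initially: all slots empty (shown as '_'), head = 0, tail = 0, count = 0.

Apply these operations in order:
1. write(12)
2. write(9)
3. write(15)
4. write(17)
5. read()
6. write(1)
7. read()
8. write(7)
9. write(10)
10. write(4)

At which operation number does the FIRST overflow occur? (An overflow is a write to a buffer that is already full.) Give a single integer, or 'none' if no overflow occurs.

Answer: 10

Derivation:
After op 1 (write(12)): arr=[12 _ _ _ _] head=0 tail=1 count=1
After op 2 (write(9)): arr=[12 9 _ _ _] head=0 tail=2 count=2
After op 3 (write(15)): arr=[12 9 15 _ _] head=0 tail=3 count=3
After op 4 (write(17)): arr=[12 9 15 17 _] head=0 tail=4 count=4
After op 5 (read()): arr=[12 9 15 17 _] head=1 tail=4 count=3
After op 6 (write(1)): arr=[12 9 15 17 1] head=1 tail=0 count=4
After op 7 (read()): arr=[12 9 15 17 1] head=2 tail=0 count=3
After op 8 (write(7)): arr=[7 9 15 17 1] head=2 tail=1 count=4
After op 9 (write(10)): arr=[7 10 15 17 1] head=2 tail=2 count=5
After op 10 (write(4)): arr=[7 10 4 17 1] head=3 tail=3 count=5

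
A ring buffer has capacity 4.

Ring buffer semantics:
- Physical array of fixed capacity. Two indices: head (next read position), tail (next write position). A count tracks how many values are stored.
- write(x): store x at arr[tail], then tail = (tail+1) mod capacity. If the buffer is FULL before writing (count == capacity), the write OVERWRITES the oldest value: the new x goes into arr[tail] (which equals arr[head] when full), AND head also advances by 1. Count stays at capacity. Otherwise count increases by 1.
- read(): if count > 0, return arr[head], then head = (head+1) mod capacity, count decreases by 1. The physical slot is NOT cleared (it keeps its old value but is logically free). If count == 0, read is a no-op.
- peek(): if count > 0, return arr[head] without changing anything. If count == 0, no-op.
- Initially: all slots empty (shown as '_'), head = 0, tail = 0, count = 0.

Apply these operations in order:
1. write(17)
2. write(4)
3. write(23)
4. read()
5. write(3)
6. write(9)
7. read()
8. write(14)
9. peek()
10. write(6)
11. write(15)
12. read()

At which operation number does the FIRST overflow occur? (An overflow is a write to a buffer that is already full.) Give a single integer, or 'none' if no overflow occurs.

After op 1 (write(17)): arr=[17 _ _ _] head=0 tail=1 count=1
After op 2 (write(4)): arr=[17 4 _ _] head=0 tail=2 count=2
After op 3 (write(23)): arr=[17 4 23 _] head=0 tail=3 count=3
After op 4 (read()): arr=[17 4 23 _] head=1 tail=3 count=2
After op 5 (write(3)): arr=[17 4 23 3] head=1 tail=0 count=3
After op 6 (write(9)): arr=[9 4 23 3] head=1 tail=1 count=4
After op 7 (read()): arr=[9 4 23 3] head=2 tail=1 count=3
After op 8 (write(14)): arr=[9 14 23 3] head=2 tail=2 count=4
After op 9 (peek()): arr=[9 14 23 3] head=2 tail=2 count=4
After op 10 (write(6)): arr=[9 14 6 3] head=3 tail=3 count=4
After op 11 (write(15)): arr=[9 14 6 15] head=0 tail=0 count=4
After op 12 (read()): arr=[9 14 6 15] head=1 tail=0 count=3

Answer: 10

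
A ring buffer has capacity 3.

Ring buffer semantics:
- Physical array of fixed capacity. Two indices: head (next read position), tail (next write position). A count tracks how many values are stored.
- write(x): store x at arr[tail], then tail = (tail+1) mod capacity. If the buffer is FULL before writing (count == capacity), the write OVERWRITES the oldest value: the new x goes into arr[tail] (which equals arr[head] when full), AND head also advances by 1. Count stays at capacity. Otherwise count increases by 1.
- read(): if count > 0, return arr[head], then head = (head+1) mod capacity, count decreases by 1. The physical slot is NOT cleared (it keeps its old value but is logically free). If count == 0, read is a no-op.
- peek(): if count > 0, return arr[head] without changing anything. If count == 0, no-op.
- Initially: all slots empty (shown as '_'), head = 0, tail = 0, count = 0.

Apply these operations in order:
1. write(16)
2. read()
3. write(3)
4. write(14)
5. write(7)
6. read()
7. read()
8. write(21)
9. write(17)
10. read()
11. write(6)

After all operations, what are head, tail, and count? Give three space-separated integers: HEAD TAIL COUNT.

After op 1 (write(16)): arr=[16 _ _] head=0 tail=1 count=1
After op 2 (read()): arr=[16 _ _] head=1 tail=1 count=0
After op 3 (write(3)): arr=[16 3 _] head=1 tail=2 count=1
After op 4 (write(14)): arr=[16 3 14] head=1 tail=0 count=2
After op 5 (write(7)): arr=[7 3 14] head=1 tail=1 count=3
After op 6 (read()): arr=[7 3 14] head=2 tail=1 count=2
After op 7 (read()): arr=[7 3 14] head=0 tail=1 count=1
After op 8 (write(21)): arr=[7 21 14] head=0 tail=2 count=2
After op 9 (write(17)): arr=[7 21 17] head=0 tail=0 count=3
After op 10 (read()): arr=[7 21 17] head=1 tail=0 count=2
After op 11 (write(6)): arr=[6 21 17] head=1 tail=1 count=3

Answer: 1 1 3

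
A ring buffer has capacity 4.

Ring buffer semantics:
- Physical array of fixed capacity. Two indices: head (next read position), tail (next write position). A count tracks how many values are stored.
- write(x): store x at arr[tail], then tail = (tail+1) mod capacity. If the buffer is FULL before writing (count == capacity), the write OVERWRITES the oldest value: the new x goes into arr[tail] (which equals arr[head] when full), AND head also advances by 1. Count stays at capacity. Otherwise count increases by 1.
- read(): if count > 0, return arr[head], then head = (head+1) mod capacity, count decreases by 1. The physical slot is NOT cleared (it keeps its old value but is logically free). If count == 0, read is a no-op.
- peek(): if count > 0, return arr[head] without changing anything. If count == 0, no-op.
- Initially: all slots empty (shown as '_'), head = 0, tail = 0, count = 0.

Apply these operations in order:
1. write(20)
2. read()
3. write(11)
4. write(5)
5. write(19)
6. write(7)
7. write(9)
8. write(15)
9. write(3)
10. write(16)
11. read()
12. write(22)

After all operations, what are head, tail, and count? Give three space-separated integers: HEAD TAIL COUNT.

Answer: 2 2 4

Derivation:
After op 1 (write(20)): arr=[20 _ _ _] head=0 tail=1 count=1
After op 2 (read()): arr=[20 _ _ _] head=1 tail=1 count=0
After op 3 (write(11)): arr=[20 11 _ _] head=1 tail=2 count=1
After op 4 (write(5)): arr=[20 11 5 _] head=1 tail=3 count=2
After op 5 (write(19)): arr=[20 11 5 19] head=1 tail=0 count=3
After op 6 (write(7)): arr=[7 11 5 19] head=1 tail=1 count=4
After op 7 (write(9)): arr=[7 9 5 19] head=2 tail=2 count=4
After op 8 (write(15)): arr=[7 9 15 19] head=3 tail=3 count=4
After op 9 (write(3)): arr=[7 9 15 3] head=0 tail=0 count=4
After op 10 (write(16)): arr=[16 9 15 3] head=1 tail=1 count=4
After op 11 (read()): arr=[16 9 15 3] head=2 tail=1 count=3
After op 12 (write(22)): arr=[16 22 15 3] head=2 tail=2 count=4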